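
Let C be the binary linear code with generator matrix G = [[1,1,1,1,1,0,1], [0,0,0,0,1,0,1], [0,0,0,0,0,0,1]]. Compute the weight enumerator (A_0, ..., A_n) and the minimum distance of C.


Weight distribution: A_0 = 1, A_1 = 2, A_2 = 1, A_4 = 1, A_5 = 2, A_6 = 1. Minimum distance d = 1.

Enumerate all 2^3 = 8 messages m ∈ F_2^3.
For each, compute codeword c = mG in F_2^7, then tally its weight.
  m = 000 → c = 0000000, weight = 0.
  m = 100 → c = 1111101, weight = 6.
  m = 010 → c = 0000101, weight = 2.
  m = 110 → c = 1111000, weight = 4.
  m = 001 → c = 0000001, weight = 1.
  m = 101 → c = 1111100, weight = 5.
  m = 011 → c = 0000100, weight = 1.
  m = 111 → c = 1111001, weight = 5.
Tally weights:
  weight 0: 1 codewords.
  weight 1: 2 codewords.
  weight 2: 1 codewords.
  weight 4: 1 codewords.
  weight 5: 2 codewords.
  weight 6: 1 codewords.
Minimum distance d = smallest w > 0 with A_w > 0 = 1.
Sanity: Σ A_w = 8 = 2^3 = 8 ✓.


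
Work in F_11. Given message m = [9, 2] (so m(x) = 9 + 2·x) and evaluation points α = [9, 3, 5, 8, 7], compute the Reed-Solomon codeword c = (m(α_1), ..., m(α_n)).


c = [5, 4, 8, 3, 1]

Message polynomial: m(x) = 9 + 2·x (mod 11).
For each evaluation point α_i, compute m(α_i) mod 11:
  α_1 = 9: Horner steps 2 → 5, so m(9) = 5.
  α_2 = 3: Horner steps 2 → 4, so m(3) = 4.
  α_3 = 5: Horner steps 2 → 8, so m(5) = 8.
  α_4 = 8: Horner steps 2 → 3, so m(8) = 3.
  α_5 = 7: Horner steps 2 → 1, so m(7) = 1.
Codeword c = [5, 4, 8, 3, 1] ∈ F_11^5.


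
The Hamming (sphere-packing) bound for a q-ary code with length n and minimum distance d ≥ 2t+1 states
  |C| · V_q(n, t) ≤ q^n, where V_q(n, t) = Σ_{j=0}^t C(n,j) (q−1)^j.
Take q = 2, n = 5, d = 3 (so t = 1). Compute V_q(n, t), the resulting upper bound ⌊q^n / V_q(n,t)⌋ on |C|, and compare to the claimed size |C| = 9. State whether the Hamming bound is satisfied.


V_q(n, t) = 6, q^n = 32, Hamming bound = 5, |C| = 9 > bound (violated).

Step 1: Compute V_q(n, t) = Σ_{j=0}^1 C(n, j) (q−1)^j.
  j = 0: C(5,0)·(1)^0 = 1·1 = 1.
  j = 1: C(5,1)·(1)^1 = 5·1 = 5.
  V_q(n, t) = 1 + 5 = 6.
Step 2: q^n = 2^5 = 32.
Step 3: Hamming bound ⌊q^n / V_q(n,t)⌋ = ⌊32/6⌋ = 5.
Step 4: Compare |C| = 9 to 5: violated.
The claimed |C| lies above the Hamming bound, so no 2-ary code of length 5 with d ≥ 3 can have 9 codewords.


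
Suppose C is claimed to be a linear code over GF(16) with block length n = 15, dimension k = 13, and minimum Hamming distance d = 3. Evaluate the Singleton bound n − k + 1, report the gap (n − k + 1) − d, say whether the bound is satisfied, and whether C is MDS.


Singleton RHS = n − k + 1 = 3, slack = 0, bound satisfied, MDS.

Singleton bound: d ≤ n − k + 1.
Here n = 15, k = 13, so n − k + 1 = 3.
Given d = 3, check d ≤ 3: YES.
Slack = (n − k + 1) − d = 0.
The code is MDS (slack = 0).
Description: the claimed parameters are [15, 13, 3]_16; such a code would be MDS (meets Singleton bound).


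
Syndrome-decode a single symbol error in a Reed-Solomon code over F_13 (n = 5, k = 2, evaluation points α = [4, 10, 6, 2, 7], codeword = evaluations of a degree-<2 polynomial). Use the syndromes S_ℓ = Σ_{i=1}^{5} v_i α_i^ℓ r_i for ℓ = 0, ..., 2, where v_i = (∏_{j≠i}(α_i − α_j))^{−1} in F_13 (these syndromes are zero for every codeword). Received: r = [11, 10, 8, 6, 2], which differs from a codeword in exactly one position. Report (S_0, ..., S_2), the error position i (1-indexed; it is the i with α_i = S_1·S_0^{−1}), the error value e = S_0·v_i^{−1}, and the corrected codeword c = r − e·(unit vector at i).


S = (5, 7, 2), error at position 1, error magnitude e = 4, c = [7, 10, 8, 6, 2].

Step 1: column multipliers v_i = (∏_{j≠i}(α_i − α_j))^{−1} mod 13.
  i = 1 (α = 4): (4−10)(4−6)(4−2)(4−7) = (−6)·(−2)·2·(−3) = −72 ≡ 6, so v_1 = 6^{−1} = 11 (mod 13).
  i = 2 (α = 10): (10−4)(10−6)(10−2)(10−7) = 6·4·8·3 = 576 ≡ 4, so v_2 = 4^{−1} = 10 (mod 13).
  i = 3 (α = 6): (6−4)(6−10)(6−2)(6−7) = 2·(−4)·4·(−1) = 32 ≡ 6, so v_3 = 6^{−1} = 11 (mod 13).
  i = 4 (α = 2): (2−4)(2−10)(2−6)(2−7) = (−2)·(−8)·(−4)·(−5) = 320 ≡ 8, so v_4 = 8^{−1} = 5 (mod 13).
  i = 5 (α = 7): (7−4)(7−10)(7−6)(7−2) = 3·(−3)·1·5 = −45 ≡ 7, so v_5 = 7^{−1} = 2 (mod 13).
  v = [11, 10, 11, 5, 2].
Step 2: syndromes of r = [11, 10, 8, 6, 2] (all sums mod 13).
  S_0 = Σ v_i r_i = 11·11 + 10·10 + 11·8 + 5·6 + 2·2 = 343 ≡ 5.
  S_1 = Σ v_i α_i r_i = 11·4·11 + 10·10·10 + 11·6·8 + 5·2·6 + 2·7·2 = 2100 ≡ 7.
  α_i^2 mod 13 = [3, 9, 10, 4, 10].
  S_2 = Σ v_i α_i^2 r_i = 11·3·11 + 10·9·10 + 11·10·8 + 5·4·6 + 2·10·2 = 2303 ≡ 2.
  S = (5, 7, 2) ≠ 0, so r is not a codeword (an error is present).
Step 3: locate the error. For a single error e at position i, S_ℓ = v_i·e·α_i^ℓ, so α_err = S_1/S_0.
  S_0^{−1} = 5^{−1} = 8 (mod 13), so α_err = 7·8 = 56 ≡ 4 = α_1. Error position i = 1.
  Consistency check: S_2/S_1 = 2·2 = 4 ≡ 4 = α_err ✓ (single-error assumption holds).
Step 4: error magnitude e = S_0/v_1 = S_0·∏_{j≠1}(α_1 − α_j) = 5·6 = 30 ≡ 4 (mod 13).
Step 5: correct position 1: c_1 = r_1 − e = 11 − 4 ≡ 7 (mod 13). Hence c = [7, 10, 8, 6, 2].
  Check: interpolating c through the α_i gives m(x) = 5 + 7·x (degree < 2) with m(α_i) = c_i for every i, so c is indeed a codeword.


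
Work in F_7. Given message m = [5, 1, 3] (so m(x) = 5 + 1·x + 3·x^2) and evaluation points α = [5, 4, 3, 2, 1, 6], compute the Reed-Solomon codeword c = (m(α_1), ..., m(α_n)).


c = [1, 1, 0, 5, 2, 0]

Message polynomial: m(x) = 5 + 1·x + 3·x^2 (mod 7).
For each evaluation point α_i, compute m(α_i) mod 7:
  α_1 = 5: Horner steps 3 → 2 → 1, so m(5) = 1.
  α_2 = 4: Horner steps 3 → 6 → 1, so m(4) = 1.
  α_3 = 3: Horner steps 3 → 3 → 0, so m(3) = 0.
  α_4 = 2: Horner steps 3 → 0 → 5, so m(2) = 5.
  α_5 = 1: Horner steps 3 → 4 → 2, so m(1) = 2.
  α_6 = 6: Horner steps 3 → 5 → 0, so m(6) = 0.
Codeword c = [1, 1, 0, 5, 2, 0] ∈ F_7^6.


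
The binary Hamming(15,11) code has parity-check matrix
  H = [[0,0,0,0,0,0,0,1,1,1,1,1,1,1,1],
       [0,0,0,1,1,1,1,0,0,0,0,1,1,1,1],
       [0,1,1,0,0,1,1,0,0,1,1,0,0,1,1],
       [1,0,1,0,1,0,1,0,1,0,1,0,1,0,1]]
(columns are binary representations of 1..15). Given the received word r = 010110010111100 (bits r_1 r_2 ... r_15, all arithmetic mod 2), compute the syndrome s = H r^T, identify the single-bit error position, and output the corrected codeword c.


s = (1, 0, 1, 1)^T, error position = 11, corrected codeword c = 010110010101100

Compute s = H r^T mod 2 one row at a time:
  s_1 = 1 + 0 + 1 + 1 + 1 + 1 + 0 + 0 = 5 ≡ 1 (mod 2).
  s_2 = 1 + 1 + 0 + 0 + 1 + 1 + 0 + 0 = 4 ≡ 0 (mod 2).
  s_3 = 1 + 0 + 0 + 0 + 1 + 1 + 0 + 0 = 3 ≡ 1 (mod 2).
  s_4 = 0 + 0 + 1 + 0 + 0 + 1 + 1 + 0 = 3 ≡ 1 (mod 2).
s = (1, 0, 1, 1)^T — this equals column 11 of H (binary 1011), so error is at position 11.
Correct: flip bit 11 of r = 010110010111100 to get c = 010110010101100.


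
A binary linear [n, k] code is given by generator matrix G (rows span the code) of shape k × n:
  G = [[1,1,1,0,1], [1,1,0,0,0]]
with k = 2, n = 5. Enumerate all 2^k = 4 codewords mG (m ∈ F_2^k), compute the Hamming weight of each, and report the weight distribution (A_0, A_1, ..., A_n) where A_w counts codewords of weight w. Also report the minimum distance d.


Weight distribution: A_0 = 1, A_2 = 2, A_4 = 1. Minimum distance d = 2.

Enumerate all 2^2 = 4 messages m ∈ F_2^2.
For each, compute codeword c = mG in F_2^5, then tally its weight.
  m = 00 → c = 00000, weight = 0.
  m = 10 → c = 11101, weight = 4.
  m = 01 → c = 11000, weight = 2.
  m = 11 → c = 00101, weight = 2.
Tally weights:
  weight 0: 1 codewords.
  weight 2: 2 codewords.
  weight 4: 1 codewords.
Minimum distance d = smallest w > 0 with A_w > 0 = 2.
Sanity: Σ A_w = 4 = 2^2 = 4 ✓.


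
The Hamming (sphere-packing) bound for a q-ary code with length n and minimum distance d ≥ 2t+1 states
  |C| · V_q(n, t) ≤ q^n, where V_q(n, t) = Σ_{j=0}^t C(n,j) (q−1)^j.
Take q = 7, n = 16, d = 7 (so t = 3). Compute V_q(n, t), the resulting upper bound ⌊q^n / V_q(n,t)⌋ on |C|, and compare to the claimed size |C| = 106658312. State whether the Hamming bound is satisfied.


V_q(n, t) = 125377, q^n = 33232930569601, Hamming bound = 265064011, |C| = 106658312 ≤ bound (satisfied).

Step 1: Compute V_q(n, t) = Σ_{j=0}^3 C(n, j) (q−1)^j.
  j = 0: C(16,0)·(6)^0 = 1·1 = 1.
  j = 1: C(16,1)·(6)^1 = 16·6 = 96.
  j = 2: C(16,2)·(6)^2 = 120·36 = 4320.
  j = 3: C(16,3)·(6)^3 = 560·216 = 120960.
  V_q(n, t) = 1 + 96 + 4320 + 120960 = 125377.
Step 2: q^n = 7^16 = 33232930569601.
Step 3: Hamming bound ⌊q^n / V_q(n,t)⌋ = ⌊33232930569601/125377⌋ = 265064011.
Step 4: Compare |C| = 106658312 to 265064011: satisfied.
The claimed |C| lies below the Hamming bound.


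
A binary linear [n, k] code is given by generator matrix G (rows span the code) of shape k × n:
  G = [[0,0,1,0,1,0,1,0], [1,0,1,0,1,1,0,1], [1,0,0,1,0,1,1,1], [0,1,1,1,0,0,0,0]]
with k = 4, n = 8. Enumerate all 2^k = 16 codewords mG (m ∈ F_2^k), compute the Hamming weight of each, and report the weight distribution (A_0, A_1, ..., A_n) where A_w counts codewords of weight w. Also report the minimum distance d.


Weight distribution: A_0 = 1, A_1 = 1, A_2 = 1, A_3 = 3, A_4 = 3, A_5 = 3, A_6 = 3, A_7 = 1. Minimum distance d = 1.

Enumerate all 2^4 = 16 messages m ∈ F_2^4.
For each, compute codeword c = mG in F_2^8, then tally its weight.
  m = 0000 → c = 00000000, weight = 0.
  m = 1000 → c = 00101010, weight = 3.
  m = 0100 → c = 10101101, weight = 5.
  m = 1100 → c = 10000111, weight = 4.
  m = 0010 → c = 10010111, weight = 5.
  m = 1010 → c = 10111101, weight = 6.
  m = 0110 → c = 00111010, weight = 4.
  m = 1110 → c = 00010000, weight = 1.
  m = 0001 → c = 01110000, weight = 3.
  m = 1001 → c = 01011010, weight = 4.
  m = 0101 → c = 11011101, weight = 6.
  m = 1101 → c = 11110111, weight = 7.
  m = 0011 → c = 11100111, weight = 6.
  m = 1011 → c = 11001101, weight = 5.
  m = 0111 → c = 01001010, weight = 3.
  m = 1111 → c = 01100000, weight = 2.
Tally weights:
  weight 0: 1 codewords.
  weight 1: 1 codewords.
  weight 2: 1 codewords.
  weight 3: 3 codewords.
  weight 4: 3 codewords.
  weight 5: 3 codewords.
  weight 6: 3 codewords.
  weight 7: 1 codewords.
Minimum distance d = smallest w > 0 with A_w > 0 = 1.
Sanity: Σ A_w = 16 = 2^4 = 16 ✓.


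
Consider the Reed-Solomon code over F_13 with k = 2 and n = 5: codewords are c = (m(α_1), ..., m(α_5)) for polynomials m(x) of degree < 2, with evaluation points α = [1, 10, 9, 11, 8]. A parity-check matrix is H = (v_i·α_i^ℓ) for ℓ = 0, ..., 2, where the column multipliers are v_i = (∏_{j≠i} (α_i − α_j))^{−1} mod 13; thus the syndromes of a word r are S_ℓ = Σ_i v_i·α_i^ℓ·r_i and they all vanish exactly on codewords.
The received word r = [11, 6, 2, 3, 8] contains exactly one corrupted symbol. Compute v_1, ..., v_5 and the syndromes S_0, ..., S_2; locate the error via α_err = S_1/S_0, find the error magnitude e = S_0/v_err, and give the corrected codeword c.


S = (11, 6, 8), error at position 2, error magnitude e = 10, c = [11, 9, 2, 3, 8].

Step 1: column multipliers v_i = (∏_{j≠i}(α_i − α_j))^{−1} mod 13.
  i = 1 (α = 1): (1−10)(1−9)(1−11)(1−8) = (−9)·(−8)·(−10)·(−7) = 5040 ≡ 9, so v_1 = 9^{−1} = 3 (mod 13).
  i = 2 (α = 10): (10−1)(10−9)(10−11)(10−8) = 9·1·(−1)·2 = −18 ≡ 8, so v_2 = 8^{−1} = 5 (mod 13).
  i = 3 (α = 9): (9−1)(9−10)(9−11)(9−8) = 8·(−1)·(−2)·1 = 16 ≡ 3, so v_3 = 3^{−1} = 9 (mod 13).
  i = 4 (α = 11): (11−1)(11−10)(11−9)(11−8) = 10·1·2·3 = 60 ≡ 8, so v_4 = 8^{−1} = 5 (mod 13).
  i = 5 (α = 8): (8−1)(8−10)(8−9)(8−11) = 7·(−2)·(−1)·(−3) = −42 ≡ 10, so v_5 = 10^{−1} = 4 (mod 13).
  v = [3, 5, 9, 5, 4].
Step 2: syndromes of r = [11, 6, 2, 3, 8] (all sums mod 13).
  S_0 = Σ v_i r_i = 3·11 + 5·6 + 9·2 + 5·3 + 4·8 = 128 ≡ 11.
  S_1 = Σ v_i α_i r_i = 3·1·11 + 5·10·6 + 9·9·2 + 5·11·3 + 4·8·8 = 916 ≡ 6.
  α_i^2 mod 13 = [1, 9, 3, 4, 12].
  S_2 = Σ v_i α_i^2 r_i = 3·1·11 + 5·9·6 + 9·3·2 + 5·4·3 + 4·12·8 = 801 ≡ 8.
  S = (11, 6, 8) ≠ 0, so r is not a codeword (an error is present).
Step 3: locate the error. For a single error e at position i, S_ℓ = v_i·e·α_i^ℓ, so α_err = S_1/S_0.
  S_0^{−1} = 11^{−1} = 6 (mod 13), so α_err = 6·6 = 36 ≡ 10 = α_2. Error position i = 2.
  Consistency check: S_2/S_1 = 8·11 = 88 ≡ 10 = α_err ✓ (single-error assumption holds).
Step 4: error magnitude e = S_0/v_2 = S_0·∏_{j≠2}(α_2 − α_j) = 11·8 = 88 ≡ 10 (mod 13).
Step 5: correct position 2: c_2 = r_2 − e = 6 − 10 ≡ 9 (mod 13). Hence c = [11, 9, 2, 3, 8].
  Check: interpolating c through the α_i gives m(x) = 4 + 7·x (degree < 2) with m(α_i) = c_i for every i, so c is indeed a codeword.


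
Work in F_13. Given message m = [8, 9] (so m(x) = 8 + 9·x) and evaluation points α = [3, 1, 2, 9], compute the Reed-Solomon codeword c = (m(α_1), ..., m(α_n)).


c = [9, 4, 0, 11]

Message polynomial: m(x) = 8 + 9·x (mod 13).
For each evaluation point α_i, compute m(α_i) mod 13:
  α_1 = 3: Horner steps 9 → 9, so m(3) = 9.
  α_2 = 1: Horner steps 9 → 4, so m(1) = 4.
  α_3 = 2: Horner steps 9 → 0, so m(2) = 0.
  α_4 = 9: Horner steps 9 → 11, so m(9) = 11.
Codeword c = [9, 4, 0, 11] ∈ F_13^4.


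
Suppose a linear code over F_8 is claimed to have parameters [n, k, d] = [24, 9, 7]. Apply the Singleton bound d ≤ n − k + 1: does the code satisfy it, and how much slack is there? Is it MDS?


Singleton RHS = n − k + 1 = 16, slack = 9, bound satisfied, not MDS.

Singleton bound: d ≤ n − k + 1.
Here n = 24, k = 9, so n − k + 1 = 16.
Given d = 7, check d ≤ 16: YES.
Slack = (n − k + 1) − d = 9.
The code is NOT MDS (slack = 9 > 0).
Description: the claimed parameters are [24, 9, 7]_8; such a code would be non-MDS.


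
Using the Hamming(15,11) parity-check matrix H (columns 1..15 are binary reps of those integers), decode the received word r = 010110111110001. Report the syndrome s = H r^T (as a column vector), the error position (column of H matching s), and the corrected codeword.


s = (1, 0, 1, 1)^T, error position = 11, corrected codeword c = 010110111100001

Compute s = H r^T mod 2 one row at a time:
  s_1 = 1 + 1 + 1 + 1 + 0 + 0 + 0 + 1 = 5 ≡ 1 (mod 2).
  s_2 = 1 + 1 + 0 + 1 + 0 + 0 + 0 + 1 = 4 ≡ 0 (mod 2).
  s_3 = 1 + 0 + 0 + 1 + 1 + 1 + 0 + 1 = 5 ≡ 1 (mod 2).
  s_4 = 0 + 0 + 1 + 1 + 1 + 1 + 0 + 1 = 5 ≡ 1 (mod 2).
s = (1, 0, 1, 1)^T — this equals column 11 of H (binary 1011), so error is at position 11.
Correct: flip bit 11 of r = 010110111110001 to get c = 010110111100001.


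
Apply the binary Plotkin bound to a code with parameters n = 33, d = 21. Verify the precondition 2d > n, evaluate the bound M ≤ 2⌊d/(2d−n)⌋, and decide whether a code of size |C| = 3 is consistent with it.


Plotkin bound M ≤ 4; given |C| = 3 ≤ bound (satisfied).

Check applicability: 2d = 42, n = 33.
2d − n = 9 > 0, so Plotkin applies.
Compute d/(2d−n) = 21/9 ≈ 2.3333.
⌊d/(2d−n)⌋ = 2.
Plotkin bound: M ≤ 2·2 = 4.
Given |C| = 3, check: satisfied.
This |C| is below the Plotkin bound.


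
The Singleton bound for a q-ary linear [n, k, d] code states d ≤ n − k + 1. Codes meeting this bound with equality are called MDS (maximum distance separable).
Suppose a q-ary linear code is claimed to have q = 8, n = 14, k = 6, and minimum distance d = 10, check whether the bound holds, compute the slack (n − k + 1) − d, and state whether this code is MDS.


Singleton RHS = n − k + 1 = 9, slack = -1, bound violated (no such code; not MDS).

Singleton bound: d ≤ n − k + 1.
Here n = 14, k = 6, so n − k + 1 = 9.
Given d = 10, check d ≤ 9: NO.
Slack = (n − k + 1) − d = -1.
The slack is negative: d = 10 exceeds n − k + 1 = 9 by 1, so the Singleton bound is violated and no linear [14, 6, 10]_8 code can exist. In particular it is not MDS (MDS requires d = n − k + 1 exactly).
Description: the claimed parameters are [14, 6, 10]_8; such a code would be impossible (violates the Singleton bound).


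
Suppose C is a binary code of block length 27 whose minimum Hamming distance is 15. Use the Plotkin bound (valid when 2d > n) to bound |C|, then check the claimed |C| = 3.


Plotkin bound M ≤ 10; given |C| = 3 ≤ bound (satisfied).

Check applicability: 2d = 30, n = 27.
2d − n = 3 > 0, so Plotkin applies.
Compute d/(2d−n) = 15/3 ≈ 5.0000.
⌊d/(2d−n)⌋ = 5.
Plotkin bound: M ≤ 2·5 = 10.
Given |C| = 3, check: satisfied.
This |C| is below the Plotkin bound.


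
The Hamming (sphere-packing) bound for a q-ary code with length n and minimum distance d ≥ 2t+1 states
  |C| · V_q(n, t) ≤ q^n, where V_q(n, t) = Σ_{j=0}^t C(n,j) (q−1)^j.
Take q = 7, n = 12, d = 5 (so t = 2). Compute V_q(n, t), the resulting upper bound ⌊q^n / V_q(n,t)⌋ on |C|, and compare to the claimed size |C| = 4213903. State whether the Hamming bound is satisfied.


V_q(n, t) = 2449, q^n = 13841287201, Hamming bound = 5651811, |C| = 4213903 ≤ bound (satisfied).

Step 1: Compute V_q(n, t) = Σ_{j=0}^2 C(n, j) (q−1)^j.
  j = 0: C(12,0)·(6)^0 = 1·1 = 1.
  j = 1: C(12,1)·(6)^1 = 12·6 = 72.
  j = 2: C(12,2)·(6)^2 = 66·36 = 2376.
  V_q(n, t) = 1 + 72 + 2376 = 2449.
Step 2: q^n = 7^12 = 13841287201.
Step 3: Hamming bound ⌊q^n / V_q(n,t)⌋ = ⌊13841287201/2449⌋ = 5651811.
Step 4: Compare |C| = 4213903 to 5651811: satisfied.
The claimed |C| lies below the Hamming bound.


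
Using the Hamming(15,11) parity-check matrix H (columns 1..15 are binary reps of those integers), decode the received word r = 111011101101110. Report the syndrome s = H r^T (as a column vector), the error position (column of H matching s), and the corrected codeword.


s = (1, 0, 0, 0)^T, error position = 8, corrected codeword c = 111011111101110

Compute s = H r^T mod 2 one row at a time:
  s_1 = 0 + 1 + 1 + 0 + 1 + 1 + 1 + 0 = 5 ≡ 1 (mod 2).
  s_2 = 0 + 1 + 1 + 1 + 1 + 1 + 1 + 0 = 6 ≡ 0 (mod 2).
  s_3 = 1 + 1 + 1 + 1 + 1 + 0 + 1 + 0 = 6 ≡ 0 (mod 2).
  s_4 = 1 + 1 + 1 + 1 + 1 + 0 + 1 + 0 = 6 ≡ 0 (mod 2).
s = (1, 0, 0, 0)^T — this equals column 8 of H (binary 1000), so error is at position 8.
Correct: flip bit 8 of r = 111011101101110 to get c = 111011111101110.


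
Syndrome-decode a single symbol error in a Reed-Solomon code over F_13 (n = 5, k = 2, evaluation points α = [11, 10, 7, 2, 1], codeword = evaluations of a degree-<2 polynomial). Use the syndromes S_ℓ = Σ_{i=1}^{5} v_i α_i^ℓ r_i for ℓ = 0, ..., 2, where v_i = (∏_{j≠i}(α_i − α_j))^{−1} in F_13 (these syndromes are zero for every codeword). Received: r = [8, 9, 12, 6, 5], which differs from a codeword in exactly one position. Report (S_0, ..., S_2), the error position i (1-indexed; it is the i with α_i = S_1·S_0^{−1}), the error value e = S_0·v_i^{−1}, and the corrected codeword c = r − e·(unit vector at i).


S = (7, 1, 2), error at position 4, error magnitude e = 2, c = [8, 9, 12, 4, 5].

Step 1: column multipliers v_i = (∏_{j≠i}(α_i − α_j))^{−1} mod 13.
  i = 1 (α = 11): (11−10)(11−7)(11−2)(11−1) = 1·4·9·10 = 360 ≡ 9, so v_1 = 9^{−1} = 3 (mod 13).
  i = 2 (α = 10): (10−11)(10−7)(10−2)(10−1) = (−1)·3·8·9 = −216 ≡ 5, so v_2 = 5^{−1} = 8 (mod 13).
  i = 3 (α = 7): (7−11)(7−10)(7−2)(7−1) = (−4)·(−3)·5·6 = 360 ≡ 9, so v_3 = 9^{−1} = 3 (mod 13).
  i = 4 (α = 2): (2−11)(2−10)(2−7)(2−1) = (−9)·(−8)·(−5)·1 = −360 ≡ 4, so v_4 = 4^{−1} = 10 (mod 13).
  i = 5 (α = 1): (1−11)(1−10)(1−7)(1−2) = (−10)·(−9)·(−6)·(−1) = 540 ≡ 7, so v_5 = 7^{−1} = 2 (mod 13).
  v = [3, 8, 3, 10, 2].
Step 2: syndromes of r = [8, 9, 12, 6, 5] (all sums mod 13).
  S_0 = Σ v_i r_i = 3·8 + 8·9 + 3·12 + 10·6 + 2·5 = 202 ≡ 7.
  S_1 = Σ v_i α_i r_i = 3·11·8 + 8·10·9 + 3·7·12 + 10·2·6 + 2·1·5 = 1366 ≡ 1.
  α_i^2 mod 13 = [4, 9, 10, 4, 1].
  S_2 = Σ v_i α_i^2 r_i = 3·4·8 + 8·9·9 + 3·10·12 + 10·4·6 + 2·1·5 = 1354 ≡ 2.
  S = (7, 1, 2) ≠ 0, so r is not a codeword (an error is present).
Step 3: locate the error. For a single error e at position i, S_ℓ = v_i·e·α_i^ℓ, so α_err = S_1/S_0.
  S_0^{−1} = 7^{−1} = 2 (mod 13), so α_err = 1·2 = 2 ≡ 2 = α_4. Error position i = 4.
  Consistency check: S_2/S_1 = 2·1 = 2 ≡ 2 = α_err ✓ (single-error assumption holds).
Step 4: error magnitude e = S_0/v_4 = S_0·∏_{j≠4}(α_4 − α_j) = 7·4 = 28 ≡ 2 (mod 13).
Step 5: correct position 4: c_4 = r_4 − e = 6 − 2 ≡ 4 (mod 13). Hence c = [8, 9, 12, 4, 5].
  Check: interpolating c through the α_i gives m(x) = 6 + 12·x (degree < 2) with m(α_i) = c_i for every i, so c is indeed a codeword.


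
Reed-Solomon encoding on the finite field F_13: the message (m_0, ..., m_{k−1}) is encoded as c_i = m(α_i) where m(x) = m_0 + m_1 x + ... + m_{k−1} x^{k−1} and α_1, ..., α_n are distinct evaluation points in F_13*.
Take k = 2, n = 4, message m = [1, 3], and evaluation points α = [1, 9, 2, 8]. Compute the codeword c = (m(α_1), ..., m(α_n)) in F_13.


c = [4, 2, 7, 12]

Message polynomial: m(x) = 1 + 3·x (mod 13).
For each evaluation point α_i, compute m(α_i) mod 13:
  α_1 = 1: Horner steps 3 → 4, so m(1) = 4.
  α_2 = 9: Horner steps 3 → 2, so m(9) = 2.
  α_3 = 2: Horner steps 3 → 7, so m(2) = 7.
  α_4 = 8: Horner steps 3 → 12, so m(8) = 12.
Codeword c = [4, 2, 7, 12] ∈ F_13^4.


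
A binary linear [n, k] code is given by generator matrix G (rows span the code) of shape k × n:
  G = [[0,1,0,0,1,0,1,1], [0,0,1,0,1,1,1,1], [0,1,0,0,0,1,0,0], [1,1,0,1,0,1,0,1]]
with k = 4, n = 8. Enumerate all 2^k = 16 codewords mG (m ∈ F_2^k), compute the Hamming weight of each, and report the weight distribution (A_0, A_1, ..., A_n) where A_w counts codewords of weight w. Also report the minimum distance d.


Weight distribution: A_0 = 1, A_1 = 1, A_2 = 1, A_3 = 2, A_4 = 3, A_5 = 5, A_6 = 3. Minimum distance d = 1.

Enumerate all 2^4 = 16 messages m ∈ F_2^4.
For each, compute codeword c = mG in F_2^8, then tally its weight.
  m = 0000 → c = 00000000, weight = 0.
  m = 1000 → c = 01001011, weight = 4.
  m = 0100 → c = 00101111, weight = 5.
  m = 1100 → c = 01100100, weight = 3.
  m = 0010 → c = 01000100, weight = 2.
  m = 1010 → c = 00001111, weight = 4.
  m = 0110 → c = 01101011, weight = 5.
  m = 1110 → c = 00100000, weight = 1.
  m = 0001 → c = 11010101, weight = 5.
  m = 1001 → c = 10011110, weight = 5.
  m = 0101 → c = 11111010, weight = 6.
  m = 1101 → c = 10110001, weight = 4.
  m = 0011 → c = 10010001, weight = 3.
  m = 1011 → c = 11011010, weight = 5.
  m = 0111 → c = 10111110, weight = 6.
  m = 1111 → c = 11110101, weight = 6.
Tally weights:
  weight 0: 1 codewords.
  weight 1: 1 codewords.
  weight 2: 1 codewords.
  weight 3: 2 codewords.
  weight 4: 3 codewords.
  weight 5: 5 codewords.
  weight 6: 3 codewords.
Minimum distance d = smallest w > 0 with A_w > 0 = 1.
Sanity: Σ A_w = 16 = 2^4 = 16 ✓.


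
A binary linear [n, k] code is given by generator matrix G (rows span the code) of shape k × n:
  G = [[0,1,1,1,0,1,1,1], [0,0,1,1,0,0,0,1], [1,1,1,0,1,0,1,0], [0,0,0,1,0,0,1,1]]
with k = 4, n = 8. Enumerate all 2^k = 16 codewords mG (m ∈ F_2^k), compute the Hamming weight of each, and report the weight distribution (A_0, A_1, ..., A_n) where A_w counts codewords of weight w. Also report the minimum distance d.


Weight distribution: A_0 = 1, A_2 = 1, A_3 = 5, A_4 = 3, A_5 = 2, A_6 = 3, A_7 = 1. Minimum distance d = 2.

Enumerate all 2^4 = 16 messages m ∈ F_2^4.
For each, compute codeword c = mG in F_2^8, then tally its weight.
  m = 0000 → c = 00000000, weight = 0.
  m = 1000 → c = 01110111, weight = 6.
  m = 0100 → c = 00110001, weight = 3.
  m = 1100 → c = 01000110, weight = 3.
  m = 0010 → c = 11101010, weight = 5.
  m = 1010 → c = 10011101, weight = 5.
  m = 0110 → c = 11011011, weight = 6.
  m = 1110 → c = 10101100, weight = 4.
  m = 0001 → c = 00010011, weight = 3.
  m = 1001 → c = 01100100, weight = 3.
  m = 0101 → c = 00100010, weight = 2.
  m = 1101 → c = 01010101, weight = 4.
  m = 0011 → c = 11111001, weight = 6.
  m = 1011 → c = 10001110, weight = 4.
  m = 0111 → c = 11001000, weight = 3.
  m = 1111 → c = 10111111, weight = 7.
Tally weights:
  weight 0: 1 codewords.
  weight 2: 1 codewords.
  weight 3: 5 codewords.
  weight 4: 3 codewords.
  weight 5: 2 codewords.
  weight 6: 3 codewords.
  weight 7: 1 codewords.
Minimum distance d = smallest w > 0 with A_w > 0 = 2.
Sanity: Σ A_w = 16 = 2^4 = 16 ✓.


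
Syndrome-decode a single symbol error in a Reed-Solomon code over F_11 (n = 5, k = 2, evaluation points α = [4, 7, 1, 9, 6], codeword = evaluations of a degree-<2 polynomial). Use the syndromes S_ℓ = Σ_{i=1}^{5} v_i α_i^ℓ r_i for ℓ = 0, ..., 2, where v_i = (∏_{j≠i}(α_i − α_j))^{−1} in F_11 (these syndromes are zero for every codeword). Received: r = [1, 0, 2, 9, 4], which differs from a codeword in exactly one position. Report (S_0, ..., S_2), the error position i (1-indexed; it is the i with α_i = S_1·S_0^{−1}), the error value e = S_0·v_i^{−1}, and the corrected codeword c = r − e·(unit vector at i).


S = (8, 6, 10), error at position 4, error magnitude e = 6, c = [1, 0, 2, 3, 4].

Step 1: column multipliers v_i = (∏_{j≠i}(α_i − α_j))^{−1} mod 11.
  i = 1 (α = 4): (4−7)(4−1)(4−9)(4−6) = (−3)·3·(−5)·(−2) = −90 ≡ 9, so v_1 = 9^{−1} = 5 (mod 11).
  i = 2 (α = 7): (7−4)(7−1)(7−9)(7−6) = 3·6·(−2)·1 = −36 ≡ 8, so v_2 = 8^{−1} = 7 (mod 11).
  i = 3 (α = 1): (1−4)(1−7)(1−9)(1−6) = (−3)·(−6)·(−8)·(−5) = 720 ≡ 5, so v_3 = 5^{−1} = 9 (mod 11).
  i = 4 (α = 9): (9−4)(9−7)(9−1)(9−6) = 5·2·8·3 = 240 ≡ 9, so v_4 = 9^{−1} = 5 (mod 11).
  i = 5 (α = 6): (6−4)(6−7)(6−1)(6−9) = 2·(−1)·5·(−3) = 30 ≡ 8, so v_5 = 8^{−1} = 7 (mod 11).
  v = [5, 7, 9, 5, 7].
Step 2: syndromes of r = [1, 0, 2, 9, 4] (all sums mod 11).
  S_0 = Σ v_i r_i = 5·1 + 7·0 + 9·2 + 5·9 + 7·4 = 96 ≡ 8.
  S_1 = Σ v_i α_i r_i = 5·4·1 + 7·7·0 + 9·1·2 + 5·9·9 + 7·6·4 = 611 ≡ 6.
  α_i^2 mod 11 = [5, 5, 1, 4, 3].
  S_2 = Σ v_i α_i^2 r_i = 5·5·1 + 7·5·0 + 9·1·2 + 5·4·9 + 7·3·4 = 307 ≡ 10.
  S = (8, 6, 10) ≠ 0, so r is not a codeword (an error is present).
Step 3: locate the error. For a single error e at position i, S_ℓ = v_i·e·α_i^ℓ, so α_err = S_1/S_0.
  S_0^{−1} = 8^{−1} = 7 (mod 11), so α_err = 6·7 = 42 ≡ 9 = α_4. Error position i = 4.
  Consistency check: S_2/S_1 = 10·2 = 20 ≡ 9 = α_err ✓ (single-error assumption holds).
Step 4: error magnitude e = S_0/v_4 = S_0·∏_{j≠4}(α_4 − α_j) = 8·9 = 72 ≡ 6 (mod 11).
Step 5: correct position 4: c_4 = r_4 − e = 9 − 6 ≡ 3 (mod 11). Hence c = [1, 0, 2, 3, 4].
  Check: interpolating c through the α_i gives m(x) = 6 + 7·x (degree < 2) with m(α_i) = c_i for every i, so c is indeed a codeword.


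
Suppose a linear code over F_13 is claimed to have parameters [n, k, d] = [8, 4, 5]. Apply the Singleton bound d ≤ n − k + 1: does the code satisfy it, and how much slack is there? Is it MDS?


Singleton RHS = n − k + 1 = 5, slack = 0, bound satisfied, MDS.

Singleton bound: d ≤ n − k + 1.
Here n = 8, k = 4, so n − k + 1 = 5.
Given d = 5, check d ≤ 5: YES.
Slack = (n − k + 1) − d = 0.
The code is MDS (slack = 0).
Description: the claimed parameters are [8, 4, 5]_13; such a code would be MDS (meets Singleton bound).


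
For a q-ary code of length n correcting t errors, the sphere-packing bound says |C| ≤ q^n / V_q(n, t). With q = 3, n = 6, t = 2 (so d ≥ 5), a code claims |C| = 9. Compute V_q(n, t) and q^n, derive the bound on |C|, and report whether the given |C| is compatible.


V_q(n, t) = 73, q^n = 729, Hamming bound = 9, |C| = 9 ≤ bound (satisfied).

Step 1: Compute V_q(n, t) = Σ_{j=0}^2 C(n, j) (q−1)^j.
  j = 0: C(6,0)·(2)^0 = 1·1 = 1.
  j = 1: C(6,1)·(2)^1 = 6·2 = 12.
  j = 2: C(6,2)·(2)^2 = 15·4 = 60.
  V_q(n, t) = 1 + 12 + 60 = 73.
Step 2: q^n = 3^6 = 729.
Step 3: Hamming bound ⌊q^n / V_q(n,t)⌋ = ⌊729/73⌋ = 9.
Step 4: Compare |C| = 9 to 9: satisfied.
The claimed |C| lies at the Hamming bound (tight).


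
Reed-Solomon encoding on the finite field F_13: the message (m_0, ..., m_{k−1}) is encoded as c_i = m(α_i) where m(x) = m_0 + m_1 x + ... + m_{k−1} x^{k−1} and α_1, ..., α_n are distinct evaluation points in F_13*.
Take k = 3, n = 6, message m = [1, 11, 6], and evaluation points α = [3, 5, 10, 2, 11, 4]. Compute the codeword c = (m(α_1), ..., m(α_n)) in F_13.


c = [10, 11, 9, 8, 3, 11]

Message polynomial: m(x) = 1 + 11·x + 6·x^2 (mod 13).
For each evaluation point α_i, compute m(α_i) mod 13:
  α_1 = 3: Horner steps 6 → 3 → 10, so m(3) = 10.
  α_2 = 5: Horner steps 6 → 2 → 11, so m(5) = 11.
  α_3 = 10: Horner steps 6 → 6 → 9, so m(10) = 9.
  α_4 = 2: Horner steps 6 → 10 → 8, so m(2) = 8.
  α_5 = 11: Horner steps 6 → 12 → 3, so m(11) = 3.
  α_6 = 4: Horner steps 6 → 9 → 11, so m(4) = 11.
Codeword c = [10, 11, 9, 8, 3, 11] ∈ F_13^6.


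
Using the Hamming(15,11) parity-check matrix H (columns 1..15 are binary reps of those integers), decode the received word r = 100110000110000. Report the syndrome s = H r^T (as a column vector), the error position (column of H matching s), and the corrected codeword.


s = (0, 0, 0, 1)^T, error position = 1, corrected codeword c = 000110000110000

Compute s = H r^T mod 2 one row at a time:
  s_1 = 0 + 0 + 1 + 1 + 0 + 0 + 0 + 0 = 2 ≡ 0 (mod 2).
  s_2 = 1 + 1 + 0 + 0 + 0 + 0 + 0 + 0 = 2 ≡ 0 (mod 2).
  s_3 = 0 + 0 + 0 + 0 + 1 + 1 + 0 + 0 = 2 ≡ 0 (mod 2).
  s_4 = 1 + 0 + 1 + 0 + 0 + 1 + 0 + 0 = 3 ≡ 1 (mod 2).
s = (0, 0, 0, 1)^T — this equals column 1 of H (binary 0001), so error is at position 1.
Correct: flip bit 1 of r = 100110000110000 to get c = 000110000110000.


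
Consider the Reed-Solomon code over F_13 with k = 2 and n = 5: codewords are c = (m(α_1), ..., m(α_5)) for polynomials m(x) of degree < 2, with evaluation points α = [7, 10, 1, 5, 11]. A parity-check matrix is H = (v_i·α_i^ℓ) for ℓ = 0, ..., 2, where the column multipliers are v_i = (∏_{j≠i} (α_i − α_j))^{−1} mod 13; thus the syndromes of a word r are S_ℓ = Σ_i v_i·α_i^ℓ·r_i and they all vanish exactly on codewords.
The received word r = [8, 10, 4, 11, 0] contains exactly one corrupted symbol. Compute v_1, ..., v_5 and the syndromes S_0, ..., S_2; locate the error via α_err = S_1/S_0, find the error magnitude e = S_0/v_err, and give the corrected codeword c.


S = (4, 5, 3), error at position 5, error magnitude e = 11, c = [8, 10, 4, 11, 2].

Step 1: column multipliers v_i = (∏_{j≠i}(α_i − α_j))^{−1} mod 13.
  i = 1 (α = 7): (7−10)(7−1)(7−5)(7−11) = (−3)·6·2·(−4) = 144 ≡ 1, so v_1 = 1^{−1} = 1 (mod 13).
  i = 2 (α = 10): (10−7)(10−1)(10−5)(10−11) = 3·9·5·(−1) = −135 ≡ 8, so v_2 = 8^{−1} = 5 (mod 13).
  i = 3 (α = 1): (1−7)(1−10)(1−5)(1−11) = (−6)·(−9)·(−4)·(−10) = 2160 ≡ 2, so v_3 = 2^{−1} = 7 (mod 13).
  i = 4 (α = 5): (5−7)(5−10)(5−1)(5−11) = (−2)·(−5)·4·(−6) = −240 ≡ 7, so v_4 = 7^{−1} = 2 (mod 13).
  i = 5 (α = 11): (11−7)(11−10)(11−1)(11−5) = 4·1·10·6 = 240 ≡ 6, so v_5 = 6^{−1} = 11 (mod 13).
  v = [1, 5, 7, 2, 11].
Step 2: syndromes of r = [8, 10, 4, 11, 0] (all sums mod 13).
  S_0 = Σ v_i r_i = 1·8 + 5·10 + 7·4 + 2·11 + 11·0 = 108 ≡ 4.
  S_1 = Σ v_i α_i r_i = 1·7·8 + 5·10·10 + 7·1·4 + 2·5·11 + 11·11·0 = 694 ≡ 5.
  α_i^2 mod 13 = [10, 9, 1, 12, 4].
  S_2 = Σ v_i α_i^2 r_i = 1·10·8 + 5·9·10 + 7·1·4 + 2·12·11 + 11·4·0 = 822 ≡ 3.
  S = (4, 5, 3) ≠ 0, so r is not a codeword (an error is present).
Step 3: locate the error. For a single error e at position i, S_ℓ = v_i·e·α_i^ℓ, so α_err = S_1/S_0.
  S_0^{−1} = 4^{−1} = 10 (mod 13), so α_err = 5·10 = 50 ≡ 11 = α_5. Error position i = 5.
  Consistency check: S_2/S_1 = 3·8 = 24 ≡ 11 = α_err ✓ (single-error assumption holds).
Step 4: error magnitude e = S_0/v_5 = S_0·∏_{j≠5}(α_5 − α_j) = 4·6 = 24 ≡ 11 (mod 13).
Step 5: correct position 5: c_5 = r_5 − e = 0 − 11 ≡ 2 (mod 13). Hence c = [8, 10, 4, 11, 2].
  Check: interpolating c through the α_i gives m(x) = 12 + 5·x (degree < 2) with m(α_i) = c_i for every i, so c is indeed a codeword.


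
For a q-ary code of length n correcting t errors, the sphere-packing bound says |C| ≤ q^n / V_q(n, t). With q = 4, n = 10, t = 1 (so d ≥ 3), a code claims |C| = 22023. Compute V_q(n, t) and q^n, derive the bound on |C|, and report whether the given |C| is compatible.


V_q(n, t) = 31, q^n = 1048576, Hamming bound = 33825, |C| = 22023 ≤ bound (satisfied).

Step 1: Compute V_q(n, t) = Σ_{j=0}^1 C(n, j) (q−1)^j.
  j = 0: C(10,0)·(3)^0 = 1·1 = 1.
  j = 1: C(10,1)·(3)^1 = 10·3 = 30.
  V_q(n, t) = 1 + 30 = 31.
Step 2: q^n = 4^10 = 1048576.
Step 3: Hamming bound ⌊q^n / V_q(n,t)⌋ = ⌊1048576/31⌋ = 33825.
Step 4: Compare |C| = 22023 to 33825: satisfied.
The claimed |C| lies below the Hamming bound.


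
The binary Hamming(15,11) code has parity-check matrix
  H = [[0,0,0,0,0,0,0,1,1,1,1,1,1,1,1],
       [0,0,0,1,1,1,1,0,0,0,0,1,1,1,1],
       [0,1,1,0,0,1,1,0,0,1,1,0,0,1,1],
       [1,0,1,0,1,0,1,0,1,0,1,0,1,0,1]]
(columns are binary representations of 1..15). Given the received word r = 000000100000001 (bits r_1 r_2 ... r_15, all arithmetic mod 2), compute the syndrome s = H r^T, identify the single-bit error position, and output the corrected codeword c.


s = (1, 0, 0, 0)^T, error position = 8, corrected codeword c = 000000110000001

Compute s = H r^T mod 2 one row at a time:
  s_1 = 0 + 0 + 0 + 0 + 0 + 0 + 0 + 1 = 1 ≡ 1 (mod 2).
  s_2 = 0 + 0 + 0 + 1 + 0 + 0 + 0 + 1 = 2 ≡ 0 (mod 2).
  s_3 = 0 + 0 + 0 + 1 + 0 + 0 + 0 + 1 = 2 ≡ 0 (mod 2).
  s_4 = 0 + 0 + 0 + 1 + 0 + 0 + 0 + 1 = 2 ≡ 0 (mod 2).
s = (1, 0, 0, 0)^T — this equals column 8 of H (binary 1000), so error is at position 8.
Correct: flip bit 8 of r = 000000100000001 to get c = 000000110000001.


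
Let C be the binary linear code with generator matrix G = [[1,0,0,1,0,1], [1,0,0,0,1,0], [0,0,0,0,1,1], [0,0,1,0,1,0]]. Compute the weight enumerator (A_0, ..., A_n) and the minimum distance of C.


Weight distribution: A_0 = 1, A_1 = 1, A_2 = 6, A_3 = 6, A_4 = 1, A_5 = 1. Minimum distance d = 1.

Enumerate all 2^4 = 16 messages m ∈ F_2^4.
For each, compute codeword c = mG in F_2^6, then tally its weight.
  m = 0000 → c = 000000, weight = 0.
  m = 1000 → c = 100101, weight = 3.
  m = 0100 → c = 100010, weight = 2.
  m = 1100 → c = 000111, weight = 3.
  m = 0010 → c = 000011, weight = 2.
  m = 1010 → c = 100110, weight = 3.
  m = 0110 → c = 100001, weight = 2.
  m = 1110 → c = 000100, weight = 1.
  m = 0001 → c = 001010, weight = 2.
  m = 1001 → c = 101111, weight = 5.
  m = 0101 → c = 101000, weight = 2.
  m = 1101 → c = 001101, weight = 3.
  m = 0011 → c = 001001, weight = 2.
  m = 1011 → c = 101100, weight = 3.
  m = 0111 → c = 101011, weight = 4.
  m = 1111 → c = 001110, weight = 3.
Tally weights:
  weight 0: 1 codewords.
  weight 1: 1 codewords.
  weight 2: 6 codewords.
  weight 3: 6 codewords.
  weight 4: 1 codewords.
  weight 5: 1 codewords.
Minimum distance d = smallest w > 0 with A_w > 0 = 1.
Sanity: Σ A_w = 16 = 2^4 = 16 ✓.


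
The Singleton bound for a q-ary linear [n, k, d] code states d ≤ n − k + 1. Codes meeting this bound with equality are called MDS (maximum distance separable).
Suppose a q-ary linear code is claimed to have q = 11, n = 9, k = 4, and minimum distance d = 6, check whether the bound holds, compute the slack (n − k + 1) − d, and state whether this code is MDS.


Singleton RHS = n − k + 1 = 6, slack = 0, bound satisfied, MDS.

Singleton bound: d ≤ n − k + 1.
Here n = 9, k = 4, so n − k + 1 = 6.
Given d = 6, check d ≤ 6: YES.
Slack = (n − k + 1) − d = 0.
The code is MDS (slack = 0).
Description: the claimed parameters are [9, 4, 6]_11; such a code would be MDS (meets Singleton bound).


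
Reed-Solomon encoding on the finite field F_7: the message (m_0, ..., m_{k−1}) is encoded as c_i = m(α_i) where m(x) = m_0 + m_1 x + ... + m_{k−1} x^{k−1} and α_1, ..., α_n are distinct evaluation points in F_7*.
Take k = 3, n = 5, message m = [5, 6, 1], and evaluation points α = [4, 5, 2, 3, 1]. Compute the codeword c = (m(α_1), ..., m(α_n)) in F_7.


c = [3, 4, 0, 4, 5]

Message polynomial: m(x) = 5 + 6·x + 1·x^2 (mod 7).
For each evaluation point α_i, compute m(α_i) mod 7:
  α_1 = 4: Horner steps 1 → 3 → 3, so m(4) = 3.
  α_2 = 5: Horner steps 1 → 4 → 4, so m(5) = 4.
  α_3 = 2: Horner steps 1 → 1 → 0, so m(2) = 0.
  α_4 = 3: Horner steps 1 → 2 → 4, so m(3) = 4.
  α_5 = 1: Horner steps 1 → 0 → 5, so m(1) = 5.
Codeword c = [3, 4, 0, 4, 5] ∈ F_7^5.


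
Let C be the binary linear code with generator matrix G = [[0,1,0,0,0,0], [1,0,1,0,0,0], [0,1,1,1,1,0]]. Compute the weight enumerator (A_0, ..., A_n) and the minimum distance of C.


Weight distribution: A_0 = 1, A_1 = 1, A_2 = 1, A_3 = 3, A_4 = 2. Minimum distance d = 1.

Enumerate all 2^3 = 8 messages m ∈ F_2^3.
For each, compute codeword c = mG in F_2^6, then tally its weight.
  m = 000 → c = 000000, weight = 0.
  m = 100 → c = 010000, weight = 1.
  m = 010 → c = 101000, weight = 2.
  m = 110 → c = 111000, weight = 3.
  m = 001 → c = 011110, weight = 4.
  m = 101 → c = 001110, weight = 3.
  m = 011 → c = 110110, weight = 4.
  m = 111 → c = 100110, weight = 3.
Tally weights:
  weight 0: 1 codewords.
  weight 1: 1 codewords.
  weight 2: 1 codewords.
  weight 3: 3 codewords.
  weight 4: 2 codewords.
Minimum distance d = smallest w > 0 with A_w > 0 = 1.
Sanity: Σ A_w = 8 = 2^3 = 8 ✓.


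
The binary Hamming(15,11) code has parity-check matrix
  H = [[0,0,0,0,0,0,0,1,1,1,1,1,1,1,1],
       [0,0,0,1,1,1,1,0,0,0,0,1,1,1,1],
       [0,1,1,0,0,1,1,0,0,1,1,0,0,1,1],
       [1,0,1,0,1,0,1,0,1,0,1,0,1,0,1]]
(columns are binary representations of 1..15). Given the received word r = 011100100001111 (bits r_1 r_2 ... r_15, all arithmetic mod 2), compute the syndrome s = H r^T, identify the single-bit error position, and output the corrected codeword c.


s = (0, 0, 1, 0)^T, error position = 2, corrected codeword c = 001100100001111

Compute s = H r^T mod 2 one row at a time:
  s_1 = 0 + 0 + 0 + 0 + 1 + 1 + 1 + 1 = 4 ≡ 0 (mod 2).
  s_2 = 1 + 0 + 0 + 1 + 1 + 1 + 1 + 1 = 6 ≡ 0 (mod 2).
  s_3 = 1 + 1 + 0 + 1 + 0 + 0 + 1 + 1 = 5 ≡ 1 (mod 2).
  s_4 = 0 + 1 + 0 + 1 + 0 + 0 + 1 + 1 = 4 ≡ 0 (mod 2).
s = (0, 0, 1, 0)^T — this equals column 2 of H (binary 0010), so error is at position 2.
Correct: flip bit 2 of r = 011100100001111 to get c = 001100100001111.


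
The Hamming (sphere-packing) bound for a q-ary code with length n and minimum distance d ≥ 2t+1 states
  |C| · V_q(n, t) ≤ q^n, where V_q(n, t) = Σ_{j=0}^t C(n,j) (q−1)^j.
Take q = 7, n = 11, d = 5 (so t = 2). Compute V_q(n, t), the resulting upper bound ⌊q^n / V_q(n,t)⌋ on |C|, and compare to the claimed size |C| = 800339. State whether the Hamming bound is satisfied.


V_q(n, t) = 2047, q^n = 1977326743, Hamming bound = 965963, |C| = 800339 ≤ bound (satisfied).

Step 1: Compute V_q(n, t) = Σ_{j=0}^2 C(n, j) (q−1)^j.
  j = 0: C(11,0)·(6)^0 = 1·1 = 1.
  j = 1: C(11,1)·(6)^1 = 11·6 = 66.
  j = 2: C(11,2)·(6)^2 = 55·36 = 1980.
  V_q(n, t) = 1 + 66 + 1980 = 2047.
Step 2: q^n = 7^11 = 1977326743.
Step 3: Hamming bound ⌊q^n / V_q(n,t)⌋ = ⌊1977326743/2047⌋ = 965963.
Step 4: Compare |C| = 800339 to 965963: satisfied.
The claimed |C| lies below the Hamming bound.


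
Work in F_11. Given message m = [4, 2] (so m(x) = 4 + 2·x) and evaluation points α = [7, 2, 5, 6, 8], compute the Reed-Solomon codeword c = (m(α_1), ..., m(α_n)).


c = [7, 8, 3, 5, 9]

Message polynomial: m(x) = 4 + 2·x (mod 11).
For each evaluation point α_i, compute m(α_i) mod 11:
  α_1 = 7: Horner steps 2 → 7, so m(7) = 7.
  α_2 = 2: Horner steps 2 → 8, so m(2) = 8.
  α_3 = 5: Horner steps 2 → 3, so m(5) = 3.
  α_4 = 6: Horner steps 2 → 5, so m(6) = 5.
  α_5 = 8: Horner steps 2 → 9, so m(8) = 9.
Codeword c = [7, 8, 3, 5, 9] ∈ F_11^5.
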